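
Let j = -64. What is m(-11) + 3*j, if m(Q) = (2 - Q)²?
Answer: -23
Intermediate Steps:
m(-11) + 3*j = (-2 - 11)² + 3*(-64) = (-13)² - 192 = 169 - 192 = -23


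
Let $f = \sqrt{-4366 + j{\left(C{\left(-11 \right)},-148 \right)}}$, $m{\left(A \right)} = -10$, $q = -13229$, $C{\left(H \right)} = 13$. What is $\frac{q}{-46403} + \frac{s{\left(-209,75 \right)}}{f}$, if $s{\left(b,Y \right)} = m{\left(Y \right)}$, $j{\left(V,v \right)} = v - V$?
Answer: $\frac{13229}{46403} + \frac{10 i \sqrt{503}}{1509} \approx 0.28509 + 0.14863 i$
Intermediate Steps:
$s{\left(b,Y \right)} = -10$
$f = 3 i \sqrt{503}$ ($f = \sqrt{-4366 - 161} = \sqrt{-4527} = 3 i \sqrt{503} \approx 67.283 i$)
$\frac{q}{-46403} + \frac{s{\left(-209,75 \right)}}{f} = - \frac{13229}{-46403} - \frac{10}{3 i \sqrt{503}} = \left(-13229\right) \left(- \frac{1}{46403}\right) - 10 \left(- \frac{i \sqrt{503}}{1509}\right) = \frac{13229}{46403} + \frac{10 i \sqrt{503}}{1509}$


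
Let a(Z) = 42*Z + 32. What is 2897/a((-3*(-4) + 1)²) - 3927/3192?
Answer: -446483/541880 ≈ -0.82395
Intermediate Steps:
a(Z) = 32 + 42*Z
2897/a((-3*(-4) + 1)²) - 3927/3192 = 2897/(32 + 42*(-3*(-4) + 1)²) - 3927/3192 = 2897/(32 + 42*(12 + 1)²) - 3927*1/3192 = 2897/(32 + 42*13²) - 187/152 = 2897/(32 + 42*169) - 187/152 = 2897/(32 + 7098) - 187/152 = 2897/7130 - 187/152 = -446483/541880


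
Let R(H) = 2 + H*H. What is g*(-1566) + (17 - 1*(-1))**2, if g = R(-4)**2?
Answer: -507060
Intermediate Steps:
R(H) = 2 + H**2
g = 324 (g = (2 + (-4)**2)**2 = (2 + 16)**2 = 18**2 = 324)
g*(-1566) + (17 - 1*(-1))**2 = 324*(-1566) + (17 - 1*(-1))**2 = -507384 + (17 + 1)**2 = -507384 + 18**2 = -507384 + 324 = -507060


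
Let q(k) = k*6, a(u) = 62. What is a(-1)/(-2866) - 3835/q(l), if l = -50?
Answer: 1097251/85980 ≈ 12.762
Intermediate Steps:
q(k) = 6*k
a(-1)/(-2866) - 3835/q(l) = 62/(-2866) - 3835/(6*(-50)) = 62*(-1/2866) - 3835/(-300) = -31/1433 - 3835*(-1/300) = -31/1433 + 767/60 = 1097251/85980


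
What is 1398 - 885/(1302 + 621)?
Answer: 895823/641 ≈ 1397.5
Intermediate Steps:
1398 - 885/(1302 + 621) = 1398 - 885/1923 = 1398 - 885*1/1923 = 1398 - 295/641 = 895823/641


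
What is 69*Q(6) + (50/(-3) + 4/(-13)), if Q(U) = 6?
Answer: 15484/39 ≈ 397.03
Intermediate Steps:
69*Q(6) + (50/(-3) + 4/(-13)) = 69*6 + (50/(-3) + 4/(-13)) = 414 + (50*(-⅓) + 4*(-1/13)) = 414 + (-50/3 - 4/13) = 414 - 662/39 = 15484/39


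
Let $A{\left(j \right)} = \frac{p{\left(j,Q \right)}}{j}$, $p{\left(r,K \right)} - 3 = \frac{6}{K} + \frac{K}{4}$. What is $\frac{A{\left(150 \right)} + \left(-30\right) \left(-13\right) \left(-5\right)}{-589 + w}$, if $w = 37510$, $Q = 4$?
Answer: $- \frac{584989}{11076300} \approx -0.052814$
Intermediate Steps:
$p{\left(r,K \right)} = 3 + \frac{6}{K} + \frac{K}{4}$ ($p{\left(r,K \right)} = 3 + \left(\frac{6}{K} + \frac{K}{4}\right) = 3 + \frac{6}{K} + \frac{K}{4}$)
$A{\left(j \right)} = \frac{11}{2 j}$ ($A{\left(j \right)} = \frac{3 + \frac{6}{4} + \frac{1}{4} \cdot 4}{j} = \frac{3 + 6 \cdot \frac{1}{4} + 1}{j} = \frac{3 + \frac{3}{2} + 1}{j} = \frac{11}{2 j}$)
$\frac{A{\left(150 \right)} + \left(-30\right) \left(-13\right) \left(-5\right)}{-589 + w} = \frac{\frac{11}{2 \cdot 150} + \left(-30\right) \left(-13\right) \left(-5\right)}{-589 + 37510} = \frac{\frac{11}{2} \cdot \frac{1}{150} + 390 \left(-5\right)}{36921} = \left(\frac{11}{300} - 1950\right) \frac{1}{36921} = \left(- \frac{584989}{300}\right) \frac{1}{36921} = - \frac{584989}{11076300}$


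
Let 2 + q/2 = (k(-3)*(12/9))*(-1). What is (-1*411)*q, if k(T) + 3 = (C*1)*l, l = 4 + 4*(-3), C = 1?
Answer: -10412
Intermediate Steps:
l = -8 (l = 4 - 12 = -8)
k(T) = -11 (k(T) = -3 + (1*1)*(-8) = -3 + 1*(-8) = -3 - 8 = -11)
q = 76/3 (q = -4 + 2*(-132/9*(-1)) = -4 + 2*(-11*4/3*(-1)) = -4 + 2*(-44/3*(-1)) = -4 + 2*(44/3) = -4 + 88/3 = 76/3 ≈ 25.333)
(-1*411)*q = -1*411*(76/3) = -411*76/3 = -10412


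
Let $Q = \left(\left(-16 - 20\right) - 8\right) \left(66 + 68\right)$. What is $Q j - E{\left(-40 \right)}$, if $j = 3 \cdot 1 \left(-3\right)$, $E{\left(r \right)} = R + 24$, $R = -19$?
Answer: $53059$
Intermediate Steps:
$E{\left(r \right)} = 5$ ($E{\left(r \right)} = -19 + 24 = 5$)
$j = -9$ ($j = 3 \left(-3\right) = -9$)
$Q = -5896$ ($Q = \left(-36 - 8\right) 134 = \left(-44\right) 134 = -5896$)
$Q j - E{\left(-40 \right)} = \left(-5896\right) \left(-9\right) - 5 = 53064 - 5 = 53059$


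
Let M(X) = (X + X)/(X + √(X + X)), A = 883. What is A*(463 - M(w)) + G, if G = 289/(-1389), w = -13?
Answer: 2828686406/6945 - 1766*I*√26/15 ≈ 4.073e+5 - 600.32*I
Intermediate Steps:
G = -289/1389 (G = 289*(-1/1389) = -289/1389 ≈ -0.20806)
M(X) = 2*X/(X + √2*√X) (M(X) = (2*X)/(X + √(2*X)) = (2*X)/(X + √2*√X) = 2*X/(X + √2*√X))
A*(463 - M(w)) + G = 883*(463 - 2*(-13)/(-13 + √2*√(-13))) - 289/1389 = 883*(463 - 2*(-13)/(-13 + √2*(I*√13))) - 289/1389 = 883*(463 - 2*(-13)/(-13 + I*√26)) - 289/1389 = 883*(463 - (-26)/(-13 + I*√26)) - 289/1389 = 883*(463 + 26/(-13 + I*√26)) - 289/1389 = (408829 + 22958/(-13 + I*√26)) - 289/1389 = 567863192/1389 + 22958/(-13 + I*√26)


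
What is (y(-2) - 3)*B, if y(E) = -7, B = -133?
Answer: 1330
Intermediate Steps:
(y(-2) - 3)*B = (-7 - 3)*(-133) = -10*(-133) = 1330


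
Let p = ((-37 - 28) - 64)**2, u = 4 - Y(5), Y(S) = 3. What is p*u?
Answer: 16641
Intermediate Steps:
u = 1 (u = 4 - 1*3 = 4 - 3 = 1)
p = 16641 (p = (-65 - 64)**2 = (-129)**2 = 16641)
p*u = 16641*1 = 16641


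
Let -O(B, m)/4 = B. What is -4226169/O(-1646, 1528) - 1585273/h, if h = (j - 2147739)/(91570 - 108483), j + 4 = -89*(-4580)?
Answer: -183882433166203/11456969832 ≈ -16050.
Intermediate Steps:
O(B, m) = -4*B
j = 407616 (j = -4 - 89*(-4580) = -4 + 407620 = 407616)
h = 1740123/16913 (h = (407616 - 2147739)/(91570 - 108483) = -1740123/(-16913) = -1740123*(-1/16913) = 1740123/16913 ≈ 102.89)
-4226169/O(-1646, 1528) - 1585273/h = -4226169/((-4*(-1646))) - 1585273/1740123/16913 = -4226169/6584 - 1585273*16913/1740123 = -4226169*1/6584 - 26811722249/1740123 = -4226169/6584 - 26811722249/1740123 = -183882433166203/11456969832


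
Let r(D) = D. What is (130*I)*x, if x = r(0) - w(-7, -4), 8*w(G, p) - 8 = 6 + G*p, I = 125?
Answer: -170625/2 ≈ -85313.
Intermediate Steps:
w(G, p) = 7/4 + G*p/8 (w(G, p) = 1 + (6 + G*p)/8 = 1 + (¾ + G*p/8) = 7/4 + G*p/8)
x = -21/4 (x = 0 - (7/4 + (⅛)*(-7)*(-4)) = 0 - (7/4 + 7/2) = 0 - 1*21/4 = 0 - 21/4 = -21/4 ≈ -5.2500)
(130*I)*x = (130*125)*(-21/4) = 16250*(-21/4) = -170625/2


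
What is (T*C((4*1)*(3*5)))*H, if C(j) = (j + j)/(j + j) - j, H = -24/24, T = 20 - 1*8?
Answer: 708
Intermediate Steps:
T = 12 (T = 20 - 8 = 12)
H = -1 (H = -24*1/24 = -1)
C(j) = 1 - j (C(j) = (2*j)/((2*j)) - j = (2*j)*(1/(2*j)) - j = 1 - j)
(T*C((4*1)*(3*5)))*H = (12*(1 - 4*1*3*5))*(-1) = (12*(1 - 4*15))*(-1) = (12*(1 - 1*60))*(-1) = (12*(1 - 60))*(-1) = (12*(-59))*(-1) = -708*(-1) = 708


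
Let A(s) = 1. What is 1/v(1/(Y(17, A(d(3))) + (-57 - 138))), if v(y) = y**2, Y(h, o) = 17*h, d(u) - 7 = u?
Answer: 8836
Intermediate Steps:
d(u) = 7 + u
1/v(1/(Y(17, A(d(3))) + (-57 - 138))) = 1/((1/(17*17 + (-57 - 138)))**2) = 1/((1/(289 - 195))**2) = 1/((1/94)**2) = 1/(1/8836) = 8836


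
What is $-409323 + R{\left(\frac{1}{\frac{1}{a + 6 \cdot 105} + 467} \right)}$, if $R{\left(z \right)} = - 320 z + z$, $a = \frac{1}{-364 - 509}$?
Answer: $- \frac{105133042643219}{256845736} \approx -4.0932 \cdot 10^{5}$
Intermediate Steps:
$a = - \frac{1}{873}$ ($a = \frac{1}{-873} = - \frac{1}{873} \approx -0.0011455$)
$R{\left(z \right)} = - 319 z$
$-409323 + R{\left(\frac{1}{\frac{1}{a + 6 \cdot 105} + 467} \right)} = -409323 - \frac{319}{\frac{1}{- \frac{1}{873} + 6 \cdot 105} + 467} = -409323 - \frac{319}{\frac{1}{- \frac{1}{873} + 630} + 467} = -409323 - \frac{319}{\frac{1}{\frac{549989}{873}} + 467} = -409323 - \frac{319}{\frac{873}{549989} + 467} = -409323 - \frac{319}{\frac{256845736}{549989}} = -409323 - \frac{175446491}{256845736} = - \frac{105133042643219}{256845736}$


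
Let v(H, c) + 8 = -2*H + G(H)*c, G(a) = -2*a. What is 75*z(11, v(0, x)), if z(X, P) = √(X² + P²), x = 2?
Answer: 75*√185 ≈ 1020.1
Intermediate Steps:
v(H, c) = -8 - 2*H - 2*H*c (v(H, c) = -8 + (-2*H + (-2*H)*c) = -8 + (-2*H - 2*H*c) = -8 - 2*H - 2*H*c)
z(X, P) = √(P² + X²)
75*z(11, v(0, x)) = 75*√((-8 - 2*0 - 2*0*2)² + 11²) = 75*√((-8 + 0 + 0)² + 121) = 75*√((-8)² + 121) = 75*√(64 + 121) = 75*√185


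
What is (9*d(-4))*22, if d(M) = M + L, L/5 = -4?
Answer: -4752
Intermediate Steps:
L = -20 (L = 5*(-4) = -20)
d(M) = -20 + M (d(M) = M - 20 = -20 + M)
(9*d(-4))*22 = (9*(-20 - 4))*22 = (9*(-24))*22 = -216*22 = -4752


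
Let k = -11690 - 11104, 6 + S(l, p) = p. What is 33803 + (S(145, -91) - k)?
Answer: 56500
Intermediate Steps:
S(l, p) = -6 + p
k = -22794
33803 + (S(145, -91) - k) = 33803 + ((-6 - 91) - 1*(-22794)) = 33803 + (-97 + 22794) = 33803 + 22697 = 56500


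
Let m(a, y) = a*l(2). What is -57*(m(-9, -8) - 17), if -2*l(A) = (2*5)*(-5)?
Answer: 13794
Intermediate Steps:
l(A) = 25 (l(A) = -2*5*(-5)/2 = -5*(-5) = -½*(-50) = 25)
m(a, y) = 25*a (m(a, y) = a*25 = 25*a)
-57*(m(-9, -8) - 17) = -57*(25*(-9) - 17) = -57*(-225 - 17) = -57*(-242) = 13794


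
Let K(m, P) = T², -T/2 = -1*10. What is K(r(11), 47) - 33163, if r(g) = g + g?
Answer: -32763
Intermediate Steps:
T = 20 (T = -(-2)*10 = -2*(-10) = 20)
r(g) = 2*g
K(m, P) = 400 (K(m, P) = 20² = 400)
K(r(11), 47) - 33163 = 400 - 33163 = -32763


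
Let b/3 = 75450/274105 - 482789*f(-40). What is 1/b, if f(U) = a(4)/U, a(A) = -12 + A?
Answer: -274105/79400700957 ≈ -3.4522e-6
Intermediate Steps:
f(U) = -8/U (f(U) = (-12 + 4)/U = -8/U)
b = -79400700957/274105 (b = 3*(75450/274105 - 482789*(-8/(-40))) = 3*(75450*(1/274105) - 482789*(-8*(-1/40))) = 3*(15090/54821 - 482789/(1/(⅕))) = 3*(15090/54821 - 482789/5) = 3*(-26466900319/274105) = -79400700957/274105 ≈ -2.8967e+5)
1/b = 1/(-79400700957/274105) = -274105/79400700957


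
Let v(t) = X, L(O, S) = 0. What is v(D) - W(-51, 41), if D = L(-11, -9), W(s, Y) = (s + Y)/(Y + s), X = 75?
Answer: 74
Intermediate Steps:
W(s, Y) = 1 (W(s, Y) = (Y + s)/(Y + s) = 1)
D = 0
v(t) = 75
v(D) - W(-51, 41) = 75 - 1*1 = 75 - 1 = 74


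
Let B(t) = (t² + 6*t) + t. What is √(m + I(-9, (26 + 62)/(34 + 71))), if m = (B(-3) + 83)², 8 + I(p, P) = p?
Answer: 4*√314 ≈ 70.880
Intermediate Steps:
I(p, P) = -8 + p
B(t) = t² + 7*t
m = 5041 (m = (-3*(7 - 3) + 83)² = (-3*4 + 83)² = (-12 + 83)² = 71² = 5041)
√(m + I(-9, (26 + 62)/(34 + 71))) = √(5041 + (-8 - 9)) = √(5041 - 17) = √5024 = 4*√314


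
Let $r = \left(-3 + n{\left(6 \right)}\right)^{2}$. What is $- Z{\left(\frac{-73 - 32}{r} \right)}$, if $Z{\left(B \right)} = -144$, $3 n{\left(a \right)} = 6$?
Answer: $144$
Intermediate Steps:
$n{\left(a \right)} = 2$ ($n{\left(a \right)} = \frac{1}{3} \cdot 6 = 2$)
$r = 1$ ($r = \left(-3 + 2\right)^{2} = \left(-1\right)^{2} = 1$)
$- Z{\left(\frac{-73 - 32}{r} \right)} = \left(-1\right) \left(-144\right) = 144$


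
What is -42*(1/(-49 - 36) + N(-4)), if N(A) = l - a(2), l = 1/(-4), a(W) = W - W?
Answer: 1869/170 ≈ 10.994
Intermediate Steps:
a(W) = 0
l = -¼ ≈ -0.25000
N(A) = -¼ (N(A) = -¼ - 1*0 = -¼ + 0 = -¼)
-42*(1/(-49 - 36) + N(-4)) = -42*(1/(-49 - 36) - ¼) = -42*(1/(-85) - ¼) = -42*(-1/85 - ¼) = -42*(-89/340) = 1869/170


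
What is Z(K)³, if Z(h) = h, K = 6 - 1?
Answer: 125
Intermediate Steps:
K = 5
Z(K)³ = 5³ = 125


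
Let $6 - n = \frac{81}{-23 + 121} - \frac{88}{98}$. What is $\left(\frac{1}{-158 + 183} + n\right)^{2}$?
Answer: $\frac{4575321}{122500} \approx 37.35$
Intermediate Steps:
$n = \frac{85}{14}$ ($n = 6 - \left(\frac{81}{-23 + 121} - \frac{88}{98}\right) = 6 - \left(\frac{81}{98} - \frac{44}{49}\right) = 6 - - \frac{1}{14} = 6 + \frac{1}{14} = \frac{85}{14} \approx 6.0714$)
$\left(\frac{1}{-158 + 183} + n\right)^{2} = \left(\frac{1}{-158 + 183} + \frac{85}{14}\right)^{2} = \left(\frac{1}{25} + \frac{85}{14}\right)^{2} = \left(\frac{2139}{350}\right)^{2} = \frac{4575321}{122500}$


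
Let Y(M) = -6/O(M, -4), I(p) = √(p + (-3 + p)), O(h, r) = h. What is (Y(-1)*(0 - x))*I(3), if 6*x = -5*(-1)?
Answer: -5*√3 ≈ -8.6602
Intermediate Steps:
x = ⅚ (x = (-5*(-1))/6 = (⅙)*5 = ⅚ ≈ 0.83333)
I(p) = √(-3 + 2*p)
Y(M) = -6/M
(Y(-1)*(0 - x))*I(3) = ((-6/(-1))*(0 - 1*⅚))*√(-3 + 2*3) = ((-6*(-1))*(0 - ⅚))*√(-3 + 6) = (6*(-⅚))*√3 = -5*√3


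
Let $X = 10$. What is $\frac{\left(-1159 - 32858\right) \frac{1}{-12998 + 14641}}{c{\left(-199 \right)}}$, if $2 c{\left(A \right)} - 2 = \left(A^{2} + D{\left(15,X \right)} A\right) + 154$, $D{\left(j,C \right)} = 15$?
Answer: $- \frac{1173}{1041662} \approx -0.0011261$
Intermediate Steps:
$c{\left(A \right)} = 78 + \frac{A^{2}}{2} + \frac{15 A}{2}$ ($c{\left(A \right)} = 1 + \frac{\left(A^{2} + 15 A\right) + 154}{2} = 1 + \frac{154 + A^{2} + 15 A}{2} = 1 + \left(77 + \frac{A^{2}}{2} + \frac{15 A}{2}\right) = 78 + \frac{A^{2}}{2} + \frac{15 A}{2}$)
$\frac{\left(-1159 - 32858\right) \frac{1}{-12998 + 14641}}{c{\left(-199 \right)}} = \frac{\left(-1159 - 32858\right) \frac{1}{-12998 + 14641}}{78 + \frac{\left(-199\right)^{2}}{2} + \frac{15}{2} \left(-199\right)} = \frac{\left(-34017\right) \frac{1}{1643}}{78 + \frac{1}{2} \cdot 39601 - \frac{2985}{2}} = \frac{\left(-34017\right) \frac{1}{1643}}{78 + \frac{39601}{2} - \frac{2985}{2}} = - \frac{34017}{1643 \cdot 18386} = \left(- \frac{34017}{1643}\right) \frac{1}{18386} = - \frac{1173}{1041662}$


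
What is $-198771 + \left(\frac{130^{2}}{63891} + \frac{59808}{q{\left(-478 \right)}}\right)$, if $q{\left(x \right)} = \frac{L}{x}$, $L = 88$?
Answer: $- \frac{368012549119}{702801} \approx -5.2364 \cdot 10^{5}$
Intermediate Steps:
$q{\left(x \right)} = \frac{88}{x}$
$-198771 + \left(\frac{130^{2}}{63891} + \frac{59808}{q{\left(-478 \right)}}\right) = -198771 + \left(\frac{130^{2}}{63891} + \frac{59808}{88 \frac{1}{-478}}\right) = -198771 + \left(16900 \cdot \frac{1}{63891} + \frac{59808}{88 \left(- \frac{1}{478}\right)}\right) = -198771 + \left(\frac{16900}{63891} + \frac{59808}{- \frac{44}{239}}\right) = -198771 + \left(\frac{16900}{63891} + 59808 \left(- \frac{239}{44}\right)\right) = -198771 + \left(\frac{16900}{63891} - \frac{3573528}{11}\right) = -198771 - \frac{228316091548}{702801} = - \frac{368012549119}{702801}$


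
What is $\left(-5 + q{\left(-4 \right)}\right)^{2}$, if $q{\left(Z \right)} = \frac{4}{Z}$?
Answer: $36$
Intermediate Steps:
$\left(-5 + q{\left(-4 \right)}\right)^{2} = \left(-5 + \frac{4}{-4}\right)^{2} = \left(-5 + 4 \left(- \frac{1}{4}\right)\right)^{2} = \left(-5 - 1\right)^{2} = \left(-6\right)^{2} = 36$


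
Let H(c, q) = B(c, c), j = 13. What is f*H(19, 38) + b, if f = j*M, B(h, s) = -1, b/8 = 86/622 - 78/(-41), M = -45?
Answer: 7667503/12751 ≈ 601.33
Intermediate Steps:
b = 208168/12751 (b = 8*(86/622 - 78/(-41)) = 8*(86*(1/622) - 78*(-1/41)) = 8*(43/311 + 78/41) = 8*(26021/12751) = 208168/12751 ≈ 16.326)
f = -585 (f = 13*(-45) = -585)
H(c, q) = -1
f*H(19, 38) + b = -585*(-1) + 208168/12751 = 585 + 208168/12751 = 7667503/12751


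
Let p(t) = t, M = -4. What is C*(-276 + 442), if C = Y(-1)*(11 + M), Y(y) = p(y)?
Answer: -1162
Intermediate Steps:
Y(y) = y
C = -7 (C = -(11 - 4) = -1*7 = -7)
C*(-276 + 442) = -7*(-276 + 442) = -7*166 = -1162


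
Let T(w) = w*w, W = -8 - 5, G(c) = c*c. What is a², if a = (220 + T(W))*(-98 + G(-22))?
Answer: 22546223716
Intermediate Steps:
G(c) = c²
W = -13
T(w) = w²
a = 150154 (a = (220 + (-13)²)*(-98 + (-22)²) = (220 + 169)*(-98 + 484) = 389*386 = 150154)
a² = 150154² = 22546223716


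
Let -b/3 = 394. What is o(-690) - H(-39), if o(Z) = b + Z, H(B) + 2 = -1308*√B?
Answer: -1870 + 1308*I*√39 ≈ -1870.0 + 8168.5*I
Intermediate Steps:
b = -1182 (b = -3*394 = -1182)
H(B) = -2 - 1308*√B
o(Z) = -1182 + Z
o(-690) - H(-39) = (-1182 - 690) - (-2 - 1308*I*√39) = -1872 - (-2 - 1308*I*√39) = -1872 + (2 + 1308*I*√39) = -1870 + 1308*I*√39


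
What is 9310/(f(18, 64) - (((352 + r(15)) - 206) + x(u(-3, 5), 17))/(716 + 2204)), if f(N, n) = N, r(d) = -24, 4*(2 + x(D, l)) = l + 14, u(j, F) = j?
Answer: 1489600/2873 ≈ 518.48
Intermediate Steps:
x(D, l) = 3/2 + l/4 (x(D, l) = -2 + (l + 14)/4 = -2 + (14 + l)/4 = -2 + (7/2 + l/4) = 3/2 + l/4)
9310/(f(18, 64) - (((352 + r(15)) - 206) + x(u(-3, 5), 17))/(716 + 2204)) = 9310/(18 - (((352 - 24) - 206) + (3/2 + (¼)*17))/(716 + 2204)) = 9310/(18 - ((328 - 206) + (3/2 + 17/4))/2920) = 9310/(18 - (122 + 23/4)/2920) = 9310/(18 - 511/(4*2920)) = 9310/(18 - 1*7/160) = 9310/(18 - 7/160) = 9310/(2873/160) = 9310*(160/2873) = 1489600/2873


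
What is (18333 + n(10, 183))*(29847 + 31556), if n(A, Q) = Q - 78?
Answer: 1132148514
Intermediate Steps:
n(A, Q) = -78 + Q
(18333 + n(10, 183))*(29847 + 31556) = (18333 + (-78 + 183))*(29847 + 31556) = (18333 + 105)*61403 = 18438*61403 = 1132148514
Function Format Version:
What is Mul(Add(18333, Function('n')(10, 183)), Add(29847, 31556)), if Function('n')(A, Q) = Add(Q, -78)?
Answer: 1132148514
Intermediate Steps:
Function('n')(A, Q) = Add(-78, Q)
Mul(Add(18333, Function('n')(10, 183)), Add(29847, 31556)) = Mul(Add(18333, Add(-78, 183)), Add(29847, 31556)) = Mul(Add(18333, 105), 61403) = Mul(18438, 61403) = 1132148514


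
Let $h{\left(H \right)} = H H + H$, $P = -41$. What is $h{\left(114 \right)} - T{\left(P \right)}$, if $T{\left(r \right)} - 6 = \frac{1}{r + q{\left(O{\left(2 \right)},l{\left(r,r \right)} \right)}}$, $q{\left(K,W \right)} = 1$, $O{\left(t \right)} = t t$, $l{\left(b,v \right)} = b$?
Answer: $\frac{524161}{40} \approx 13104.0$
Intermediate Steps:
$O{\left(t \right)} = t^{2}$
$h{\left(H \right)} = H + H^{2}$ ($h{\left(H \right)} = H^{2} + H = H + H^{2}$)
$T{\left(r \right)} = 6 + \frac{1}{1 + r}$ ($T{\left(r \right)} = 6 + \frac{1}{r + 1} = 6 + \frac{1}{1 + r}$)
$h{\left(114 \right)} - T{\left(P \right)} = 114 \left(1 + 114\right) - \frac{7 + 6 \left(-41\right)}{1 - 41} = 114 \cdot 115 - \frac{7 - 246}{-40} = 13110 - \left(- \frac{1}{40}\right) \left(-239\right) = 13110 - \frac{239}{40} = \frac{524161}{40}$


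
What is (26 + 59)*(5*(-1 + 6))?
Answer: 2125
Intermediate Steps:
(26 + 59)*(5*(-1 + 6)) = 85*(5*5) = 85*25 = 2125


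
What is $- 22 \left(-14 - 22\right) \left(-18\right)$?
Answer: $-14256$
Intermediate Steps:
$- 22 \left(-14 - 22\right) \left(-18\right) = \left(-22\right) \left(-36\right) \left(-18\right) = 792 \left(-18\right) = -14256$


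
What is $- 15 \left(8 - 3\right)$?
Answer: $-75$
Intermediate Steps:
$- 15 \left(8 - 3\right) = \left(-15\right) 5 = -75$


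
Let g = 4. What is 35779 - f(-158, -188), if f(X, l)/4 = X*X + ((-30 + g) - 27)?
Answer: -63865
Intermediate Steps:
f(X, l) = -212 + 4*X**2 (f(X, l) = 4*(X*X + ((-30 + 4) - 27)) = 4*(X**2 + (-26 - 27)) = 4*(X**2 - 53) = 4*(-53 + X**2) = -212 + 4*X**2)
35779 - f(-158, -188) = 35779 - (-212 + 4*(-158)**2) = 35779 - (-212 + 4*24964) = 35779 - (-212 + 99856) = 35779 - 1*99644 = 35779 - 99644 = -63865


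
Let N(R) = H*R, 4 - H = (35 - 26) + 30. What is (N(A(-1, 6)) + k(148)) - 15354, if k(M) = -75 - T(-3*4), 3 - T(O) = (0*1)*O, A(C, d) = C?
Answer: -15397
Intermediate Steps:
H = -35 (H = 4 - ((35 - 26) + 30) = 4 - (9 + 30) = 4 - 1*39 = 4 - 39 = -35)
T(O) = 3 (T(O) = 3 - 0*1*O = 3 - 0*O = 3 - 1*0 = 3 + 0 = 3)
k(M) = -78 (k(M) = -75 - 1*3 = -75 - 3 = -78)
N(R) = -35*R
(N(A(-1, 6)) + k(148)) - 15354 = (-35*(-1) - 78) - 15354 = (35 - 78) - 15354 = -43 - 15354 = -15397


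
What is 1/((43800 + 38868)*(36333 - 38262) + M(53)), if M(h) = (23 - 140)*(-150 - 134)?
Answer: -1/159433344 ≈ -6.2722e-9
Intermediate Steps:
M(h) = 33228 (M(h) = -117*(-284) = 33228)
1/((43800 + 38868)*(36333 - 38262) + M(53)) = 1/((43800 + 38868)*(36333 - 38262) + 33228) = 1/(82668*(-1929) + 33228) = 1/(-159466572 + 33228) = 1/(-159433344) = -1/159433344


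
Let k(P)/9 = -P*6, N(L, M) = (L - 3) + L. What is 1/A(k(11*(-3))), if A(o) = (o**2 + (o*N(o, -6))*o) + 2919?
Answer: 1/11311219407 ≈ 8.8408e-11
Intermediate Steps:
N(L, M) = -3 + 2*L (N(L, M) = (-3 + L) + L = -3 + 2*L)
k(P) = -54*P (k(P) = 9*(-P*6) = 9*(-6*P) = -54*P)
A(o) = 2919 + o**2 + o**2*(-3 + 2*o) (A(o) = (o**2 + (o*(-3 + 2*o))*o) + 2919 = (o**2 + o**2*(-3 + 2*o)) + 2919 = 2919 + o**2 + o**2*(-3 + 2*o))
1/A(k(11*(-3))) = 1/(2919 - 2*(-594*(-3))**2 + 2*(-594*(-3))**3) = 1/(2919 - 2*(-54*(-33))**2 + 2*(-54*(-33))**3) = 1/(2919 - 2*1782**2 + 2*1782**3) = 1/(2919 - 2*3175524 + 2*5658783768) = 1/(2919 - 6351048 + 11317567536) = 1/11311219407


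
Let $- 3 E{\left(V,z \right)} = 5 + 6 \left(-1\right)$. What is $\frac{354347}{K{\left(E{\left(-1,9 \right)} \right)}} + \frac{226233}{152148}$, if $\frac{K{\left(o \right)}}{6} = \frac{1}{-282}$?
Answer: $- \frac{844639859833}{50716} \approx -1.6654 \cdot 10^{7}$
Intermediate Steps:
$E{\left(V,z \right)} = \frac{1}{3}$ ($E{\left(V,z \right)} = - \frac{5 + 6 \left(-1\right)}{3} = - \frac{5 - 6}{3} = \left(- \frac{1}{3}\right) \left(-1\right) = \frac{1}{3}$)
$K{\left(o \right)} = - \frac{1}{47}$ ($K{\left(o \right)} = \frac{6}{-282} = 6 \left(- \frac{1}{282}\right) = - \frac{1}{47}$)
$\frac{354347}{K{\left(E{\left(-1,9 \right)} \right)}} + \frac{226233}{152148} = \frac{354347}{- \frac{1}{47}} + \frac{226233}{152148} = 354347 \left(-47\right) + 226233 \cdot \frac{1}{152148} = -16654309 + \frac{75411}{50716} = - \frac{844639859833}{50716}$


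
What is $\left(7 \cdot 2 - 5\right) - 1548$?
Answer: $-1539$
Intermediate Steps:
$\left(7 \cdot 2 - 5\right) - 1548 = \left(14 - 5\right) - 1548 = 9 - 1548 = -1539$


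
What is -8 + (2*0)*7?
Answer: -8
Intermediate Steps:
-8 + (2*0)*7 = -8 + 0*7 = -8 + 0 = -8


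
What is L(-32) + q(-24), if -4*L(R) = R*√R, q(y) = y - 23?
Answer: -47 + 32*I*√2 ≈ -47.0 + 45.255*I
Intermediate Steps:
q(y) = -23 + y
L(R) = -R^(3/2)/4 (L(R) = -R*√R/4 = -R^(3/2)/4)
L(-32) + q(-24) = -(-32)*I*√2 + (-23 - 24) = -(-32)*I*√2 - 47 = 32*I*√2 - 47 = -47 + 32*I*√2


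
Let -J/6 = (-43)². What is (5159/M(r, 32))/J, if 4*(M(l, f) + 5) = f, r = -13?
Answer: -5159/33282 ≈ -0.15501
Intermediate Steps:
M(l, f) = -5 + f/4
J = -11094 (J = -6*(-43)² = -6*1849 = -11094)
(5159/M(r, 32))/J = (5159/(-5 + (¼)*32))/(-11094) = (5159/(-5 + 8))*(-1/11094) = (5159/3)*(-1/11094) = -5159/33282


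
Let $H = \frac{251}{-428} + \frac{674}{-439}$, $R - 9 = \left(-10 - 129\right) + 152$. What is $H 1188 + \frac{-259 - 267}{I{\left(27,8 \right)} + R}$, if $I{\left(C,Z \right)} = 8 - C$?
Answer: $- \frac{379914749}{140919} \approx -2696.0$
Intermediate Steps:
$R = 22$ ($R = 9 + \left(\left(-10 - 129\right) + 152\right) = 9 + \left(-139 + 152\right) = 9 + 13 = 22$)
$H = - \frac{398661}{187892}$ ($H = 251 \left(- \frac{1}{428}\right) + 674 \left(- \frac{1}{439}\right) = - \frac{251}{428} - \frac{674}{439} = - \frac{398661}{187892} \approx -2.1218$)
$H 1188 + \frac{-259 - 267}{I{\left(27,8 \right)} + R} = \left(- \frac{398661}{187892}\right) 1188 + \frac{-259 - 267}{\left(8 - 27\right) + 22} = - \frac{118402317}{46973} - \frac{526}{\left(8 - 27\right) + 22} = - \frac{118402317}{46973} - \frac{526}{-19 + 22} = - \frac{118402317}{46973} - \frac{526}{3} = - \frac{379914749}{140919}$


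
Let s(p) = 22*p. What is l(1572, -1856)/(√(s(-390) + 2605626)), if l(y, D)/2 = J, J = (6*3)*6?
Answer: 36*√2597046/432841 ≈ 0.13403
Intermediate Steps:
J = 108 (J = 18*6 = 108)
l(y, D) = 216 (l(y, D) = 2*108 = 216)
l(1572, -1856)/(√(s(-390) + 2605626)) = 216/(√(22*(-390) + 2605626)) = 216/(√(-8580 + 2605626)) = 216/(√2597046) = 216*(√2597046/2597046) = 36*√2597046/432841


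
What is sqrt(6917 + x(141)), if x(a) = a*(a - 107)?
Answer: 7*sqrt(239) ≈ 108.22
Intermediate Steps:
x(a) = a*(-107 + a)
sqrt(6917 + x(141)) = sqrt(6917 + 141*(-107 + 141)) = sqrt(6917 + 141*34) = sqrt(6917 + 4794) = sqrt(11711) = 7*sqrt(239)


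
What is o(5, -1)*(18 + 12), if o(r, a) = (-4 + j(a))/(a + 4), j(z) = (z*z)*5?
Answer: 10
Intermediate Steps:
j(z) = 5*z² (j(z) = z²*5 = 5*z²)
o(r, a) = (-4 + 5*a²)/(4 + a) (o(r, a) = (-4 + 5*a²)/(a + 4) = (-4 + 5*a²)/(4 + a))
o(5, -1)*(18 + 12) = ((-4 + 5*(-1)²)/(4 - 1))*(18 + 12) = ((-4 + 5*1)/3)*30 = ((-4 + 5)/3)*30 = ((⅓)*1)*30 = (⅓)*30 = 10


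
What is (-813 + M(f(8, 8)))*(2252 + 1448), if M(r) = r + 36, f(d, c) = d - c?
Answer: -2874900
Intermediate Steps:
M(r) = 36 + r
(-813 + M(f(8, 8)))*(2252 + 1448) = (-813 + (36 + (8 - 1*8)))*(2252 + 1448) = (-813 + (36 + (8 - 8)))*3700 = (-813 + (36 + 0))*3700 = (-813 + 36)*3700 = -777*3700 = -2874900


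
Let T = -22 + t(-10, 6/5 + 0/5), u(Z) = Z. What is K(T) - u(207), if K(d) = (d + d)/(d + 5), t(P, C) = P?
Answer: -5525/27 ≈ -204.63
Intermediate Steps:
T = -32 (T = -22 - 10 = -32)
K(d) = 2*d/(5 + d) (K(d) = (2*d)/(5 + d) = 2*d/(5 + d))
K(T) - u(207) = 2*(-32)/(5 - 32) - 1*207 = 2*(-32)/(-27) - 207 = 2*(-32)*(-1/27) - 207 = 64/27 - 207 = -5525/27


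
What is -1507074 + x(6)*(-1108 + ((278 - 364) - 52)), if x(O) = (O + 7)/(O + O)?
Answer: -9050543/6 ≈ -1.5084e+6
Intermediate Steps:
x(O) = (7 + O)/(2*O) (x(O) = (7 + O)/((2*O)) = (7 + O)*(1/(2*O)) = (7 + O)/(2*O))
-1507074 + x(6)*(-1108 + ((278 - 364) - 52)) = -1507074 + ((½)*(7 + 6)/6)*(-1108 + ((278 - 364) - 52)) = -1507074 + ((½)*(⅙)*13)*(-1108 + (-86 - 52)) = -1507074 + 13*(-1108 - 138)/12 = -1507074 + (13/12)*(-1246) = -1507074 - 8099/6 = -9050543/6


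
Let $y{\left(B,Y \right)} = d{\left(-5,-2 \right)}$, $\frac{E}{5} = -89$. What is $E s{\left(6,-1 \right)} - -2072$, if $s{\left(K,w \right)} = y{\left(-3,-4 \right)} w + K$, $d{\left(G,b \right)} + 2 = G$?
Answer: $-3713$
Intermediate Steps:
$E = -445$ ($E = 5 \left(-89\right) = -445$)
$d{\left(G,b \right)} = -2 + G$
$y{\left(B,Y \right)} = -7$ ($y{\left(B,Y \right)} = -2 - 5 = -7$)
$s{\left(K,w \right)} = K - 7 w$ ($s{\left(K,w \right)} = - 7 w + K = K - 7 w$)
$E s{\left(6,-1 \right)} - -2072 = - 445 \left(6 - -7\right) - -2072 = - 445 \left(6 + 7\right) + 2072 = \left(-445\right) 13 + 2072 = -5785 + 2072 = -3713$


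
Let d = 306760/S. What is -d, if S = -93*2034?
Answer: 153380/94581 ≈ 1.6217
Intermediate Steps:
S = -189162
d = -153380/94581 (d = 306760/(-189162) = 306760*(-1/189162) = -153380/94581 ≈ -1.6217)
-d = -1*(-153380/94581) = 153380/94581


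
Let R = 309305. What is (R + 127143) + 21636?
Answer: 458084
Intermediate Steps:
(R + 127143) + 21636 = (309305 + 127143) + 21636 = 436448 + 21636 = 458084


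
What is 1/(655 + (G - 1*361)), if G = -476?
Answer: -1/182 ≈ -0.0054945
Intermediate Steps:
1/(655 + (G - 1*361)) = 1/(655 + (-476 - 1*361)) = 1/(655 + (-476 - 361)) = 1/(655 - 837) = 1/(-182) = -1/182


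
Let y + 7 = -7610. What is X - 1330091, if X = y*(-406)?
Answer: 1762411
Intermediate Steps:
y = -7617 (y = -7 - 7610 = -7617)
X = 3092502 (X = -7617*(-406) = 3092502)
X - 1330091 = 3092502 - 1330091 = 1762411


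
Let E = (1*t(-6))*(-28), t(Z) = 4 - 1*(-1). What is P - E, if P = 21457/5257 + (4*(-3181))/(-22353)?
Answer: 16997879329/117509721 ≈ 144.65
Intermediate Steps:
t(Z) = 5 (t(Z) = 4 + 1 = 5)
E = -140 (E = (1*5)*(-28) = 5*(-28) = -140)
P = 546518389/117509721 (P = 21457*(1/5257) - 12724*(-1/22353) = 21457/5257 + 12724/22353 = 546518389/117509721 ≈ 4.6508)
P - E = 546518389/117509721 - 1*(-140) = 546518389/117509721 + 140 = 16997879329/117509721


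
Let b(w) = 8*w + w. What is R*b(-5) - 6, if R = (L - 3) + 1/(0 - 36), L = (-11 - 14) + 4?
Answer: 4301/4 ≈ 1075.3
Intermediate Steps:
L = -21 (L = -25 + 4 = -21)
b(w) = 9*w
R = -865/36 (R = (-21 - 3) + 1/(0 - 36) = -24 + 1/(-36) = -24 - 1/36 = -865/36 ≈ -24.028)
R*b(-5) - 6 = -865*(-5)/4 - 6 = -865/36*(-45) - 6 = 4325/4 - 6 = 4301/4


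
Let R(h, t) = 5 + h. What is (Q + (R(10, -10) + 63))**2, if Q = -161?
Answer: 6889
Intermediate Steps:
(Q + (R(10, -10) + 63))**2 = (-161 + ((5 + 10) + 63))**2 = (-161 + (15 + 63))**2 = (-161 + 78)**2 = (-83)**2 = 6889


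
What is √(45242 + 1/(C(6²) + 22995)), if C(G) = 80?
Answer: √963574296373/4615 ≈ 212.70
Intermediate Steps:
√(45242 + 1/(C(6²) + 22995)) = √(45242 + 1/(80 + 22995)) = √(45242 + 1/23075) = √(1043959151/23075) = √963574296373/4615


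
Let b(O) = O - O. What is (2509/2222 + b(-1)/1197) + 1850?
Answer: 4113209/2222 ≈ 1851.1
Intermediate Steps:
b(O) = 0
(2509/2222 + b(-1)/1197) + 1850 = (2509/2222 + 0/1197) + 1850 = (2509*(1/2222) + 0*(1/1197)) + 1850 = (2509/2222 + 0) + 1850 = 2509/2222 + 1850 = 4113209/2222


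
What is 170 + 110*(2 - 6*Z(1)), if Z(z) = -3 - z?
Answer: 3030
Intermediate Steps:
170 + 110*(2 - 6*Z(1)) = 170 + 110*(2 - 6*(-3 - 1*1)) = 170 + 110*(2 - 6*(-3 - 1)) = 170 + 110*(2 - 6*(-4)) = 170 + 110*(2 + 24) = 170 + 110*26 = 170 + 2860 = 3030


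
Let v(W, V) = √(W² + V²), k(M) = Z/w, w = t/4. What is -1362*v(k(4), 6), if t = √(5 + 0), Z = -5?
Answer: -2724*√29 ≈ -14669.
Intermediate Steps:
t = √5 ≈ 2.2361
w = √5/4 ≈ 0.55902
k(M) = -4*√5 (k(M) = -5*4*√5/5 = -4*√5)
v(W, V) = √(V² + W²)
-1362*v(k(4), 6) = -1362*√(6² + (-4*√5)²) = -1362*√(36 + 80) = -2724*√29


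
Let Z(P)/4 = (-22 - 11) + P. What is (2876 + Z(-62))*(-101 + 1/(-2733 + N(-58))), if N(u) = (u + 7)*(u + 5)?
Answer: -1260896/5 ≈ -2.5218e+5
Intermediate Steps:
Z(P) = -132 + 4*P (Z(P) = 4*((-22 - 11) + P) = 4*(-33 + P) = -132 + 4*P)
N(u) = (5 + u)*(7 + u) (N(u) = (7 + u)*(5 + u) = (5 + u)*(7 + u))
(2876 + Z(-62))*(-101 + 1/(-2733 + N(-58))) = (2876 + (-132 + 4*(-62)))*(-101 + 1/(-2733 + (35 + (-58)² + 12*(-58)))) = (2876 + (-132 - 248))*(-101 + 1/(-2733 + (35 + 3364 - 696))) = (2876 - 380)*(-101 + 1/(-2733 + 2703)) = 2496*(-101 + 1/(-30)) = 2496*(-101 - 1/30) = 2496*(-3031/30) = -1260896/5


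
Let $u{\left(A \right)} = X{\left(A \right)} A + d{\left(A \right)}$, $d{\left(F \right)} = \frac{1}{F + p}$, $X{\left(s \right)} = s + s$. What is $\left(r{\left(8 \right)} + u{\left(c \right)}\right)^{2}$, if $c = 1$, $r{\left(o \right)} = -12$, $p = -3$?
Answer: $\frac{441}{4} \approx 110.25$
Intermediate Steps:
$X{\left(s \right)} = 2 s$
$d{\left(F \right)} = \frac{1}{-3 + F}$ ($d{\left(F \right)} = \frac{1}{F - 3} = \frac{1}{-3 + F}$)
$u{\left(A \right)} = \frac{1}{-3 + A} + 2 A^{2}$ ($u{\left(A \right)} = 2 A A + \frac{1}{-3 + A} = 2 A^{2} + \frac{1}{-3 + A} = \frac{1}{-3 + A} + 2 A^{2}$)
$\left(r{\left(8 \right)} + u{\left(c \right)}\right)^{2} = \left(-12 + \frac{1 + 2 \cdot 1^{2} \left(-3 + 1\right)}{-3 + 1}\right)^{2} = \left(-12 + \frac{1 + 2 \cdot 1 \left(-2\right)}{-2}\right)^{2} = \left(-12 - \frac{1 - 4}{2}\right)^{2} = \left(-12 - - \frac{3}{2}\right)^{2} = \left(-12 + \frac{3}{2}\right)^{2} = \left(- \frac{21}{2}\right)^{2} = \frac{441}{4}$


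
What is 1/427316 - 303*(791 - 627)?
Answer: -21234186671/427316 ≈ -49692.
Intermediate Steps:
1/427316 - 303*(791 - 627) = 1/427316 - 303*164 = 1/427316 - 1*49692 = 1/427316 - 49692 = -21234186671/427316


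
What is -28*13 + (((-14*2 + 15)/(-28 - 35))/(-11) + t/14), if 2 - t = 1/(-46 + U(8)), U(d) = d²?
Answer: -112075/308 ≈ -363.88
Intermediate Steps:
t = 35/18 (t = 2 - 1/(-46 + 8²) = 2 - 1/(-46 + 64) = 2 - 1/18 = 35/18 ≈ 1.9444)
-28*13 + (((-14*2 + 15)/(-28 - 35))/(-11) + t/14) = -28*13 + (((-14*2 + 15)/(-28 - 35))/(-11) + (35/18)/14) = -364 + (((-28 + 15)/(-63))*(-1/11) + (35/18)*(1/14)) = -364 + (-13*(-1/63)*(-1/11) + 5/36) = -364 + ((13/63)*(-1/11) + 5/36) = -364 + (-13/693 + 5/36) = -364 + 37/308 = -112075/308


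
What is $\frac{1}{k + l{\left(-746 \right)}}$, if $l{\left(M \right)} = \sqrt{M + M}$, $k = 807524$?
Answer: $\frac{201881}{163023753017} - \frac{i \sqrt{373}}{326047506034} \approx 1.2384 \cdot 10^{-6} - 5.9234 \cdot 10^{-11} i$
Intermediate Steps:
$l{\left(M \right)} = \sqrt{2} \sqrt{M}$ ($l{\left(M \right)} = \sqrt{2 M} = \sqrt{2} \sqrt{M}$)
$\frac{1}{k + l{\left(-746 \right)}} = \frac{1}{807524 + \sqrt{2} \sqrt{-746}} = \frac{1}{807524 + \sqrt{2} i \sqrt{746}} = \frac{1}{807524 + 2 i \sqrt{373}}$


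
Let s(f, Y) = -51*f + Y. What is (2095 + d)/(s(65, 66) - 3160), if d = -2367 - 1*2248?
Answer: 2520/6409 ≈ 0.39320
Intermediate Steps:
s(f, Y) = Y - 51*f
d = -4615 (d = -2367 - 2248 = -4615)
(2095 + d)/(s(65, 66) - 3160) = (2095 - 4615)/((66 - 51*65) - 3160) = -2520/((66 - 3315) - 3160) = -2520/(-3249 - 3160) = -2520/(-6409) = -2520*(-1/6409) = 2520/6409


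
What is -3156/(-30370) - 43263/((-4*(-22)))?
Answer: -59709981/121480 ≈ -491.52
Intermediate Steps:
-3156/(-30370) - 43263/((-4*(-22))) = -3156*(-1/30370) - 43263/88 = 1578/15185 - 43263*1/88 = 1578/15185 - 3933/8 = -59709981/121480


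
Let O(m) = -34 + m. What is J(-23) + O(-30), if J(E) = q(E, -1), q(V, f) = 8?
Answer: -56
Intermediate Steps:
J(E) = 8
J(-23) + O(-30) = 8 + (-34 - 30) = 8 - 64 = -56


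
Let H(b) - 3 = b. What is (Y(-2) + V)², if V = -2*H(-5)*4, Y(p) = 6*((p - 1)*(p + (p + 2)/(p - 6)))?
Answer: 2704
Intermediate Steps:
H(b) = 3 + b
Y(p) = 6*(-1 + p)*(p + (2 + p)/(-6 + p)) (Y(p) = 6*((-1 + p)*(p + (2 + p)/(-6 + p))) = 6*(-1 + p)*(p + (2 + p)/(-6 + p)))
V = 16 (V = -2*(3 - 5)*4 = -2*(-2)*4 = 4*4 = 16)
(Y(-2) + V)² = (6*(-2 + (-2)³ - 6*(-2)² + 7*(-2))/(-6 - 2) + 16)² = (6*(-2 - 8 - 6*4 - 14)/(-8) + 16)² = (6*(-⅛)*(-2 - 8 - 24 - 14) + 16)² = (6*(-⅛)*(-48) + 16)² = (36 + 16)² = 52² = 2704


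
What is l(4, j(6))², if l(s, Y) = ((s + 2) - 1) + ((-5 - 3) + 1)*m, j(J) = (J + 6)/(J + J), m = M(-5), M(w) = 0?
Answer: 25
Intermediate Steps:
m = 0
j(J) = (6 + J)/(2*J) (j(J) = (6 + J)/((2*J)) = (6 + J)*(1/(2*J)) = (6 + J)/(2*J))
l(s, Y) = 1 + s (l(s, Y) = ((s + 2) - 1) + ((-5 - 3) + 1)*0 = ((2 + s) - 1) + (-8 + 1)*0 = (1 + s) - 7*0 = (1 + s) + 0 = 1 + s)
l(4, j(6))² = (1 + 4)² = 5² = 25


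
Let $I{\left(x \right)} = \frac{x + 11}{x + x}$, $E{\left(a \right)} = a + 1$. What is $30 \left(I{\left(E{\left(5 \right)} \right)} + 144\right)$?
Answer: $\frac{8725}{2} \approx 4362.5$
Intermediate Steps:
$E{\left(a \right)} = 1 + a$
$I{\left(x \right)} = \frac{11 + x}{2 x}$
$30 \left(I{\left(E{\left(5 \right)} \right)} + 144\right) = 30 \left(\frac{11 + \left(1 + 5\right)}{2 \left(1 + 5\right)} + 144\right) = 30 \left(\frac{11 + 6}{2 \cdot 6} + 144\right) = 30 \left(\frac{1}{2} \cdot \frac{1}{6} \cdot 17 + 144\right) = 30 \left(\frac{17}{12} + 144\right) = 30 \cdot \frac{1745}{12} = \frac{8725}{2}$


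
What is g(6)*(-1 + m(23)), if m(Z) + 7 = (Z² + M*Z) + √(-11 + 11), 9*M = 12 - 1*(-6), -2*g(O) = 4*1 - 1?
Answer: -1701/2 ≈ -850.50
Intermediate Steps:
g(O) = -3/2 (g(O) = -(4*1 - 1)/2 = -(4 - 1)/2 = -½*3 = -3/2)
M = 2 (M = (12 - 1*(-6))/9 = (12 + 6)/9 = (⅑)*18 = 2)
m(Z) = -7 + Z² + 2*Z (m(Z) = -7 + ((Z² + 2*Z) + √(-11 + 11)) = -7 + ((Z² + 2*Z) + √0) = -7 + ((Z² + 2*Z) + 0) = -7 + (Z² + 2*Z) = -7 + Z² + 2*Z)
g(6)*(-1 + m(23)) = -3*(-1 + (-7 + 23² + 2*23))/2 = -3*(-1 + (-7 + 529 + 46))/2 = -3*(-1 + 568)/2 = -3/2*567 = -1701/2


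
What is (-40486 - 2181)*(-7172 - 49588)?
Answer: 2421778920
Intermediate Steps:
(-40486 - 2181)*(-7172 - 49588) = -42667*(-56760) = 2421778920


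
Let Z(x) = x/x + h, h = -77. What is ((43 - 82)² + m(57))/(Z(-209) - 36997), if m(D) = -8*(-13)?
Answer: -1625/37073 ≈ -0.043832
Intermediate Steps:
m(D) = 104
Z(x) = -76 (Z(x) = x/x - 77 = 1 - 77 = -76)
((43 - 82)² + m(57))/(Z(-209) - 36997) = ((43 - 82)² + 104)/(-76 - 36997) = ((-39)² + 104)/(-37073) = (1521 + 104)*(-1/37073) = 1625*(-1/37073) = -1625/37073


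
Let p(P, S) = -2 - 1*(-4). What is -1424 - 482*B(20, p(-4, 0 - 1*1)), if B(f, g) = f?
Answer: -11064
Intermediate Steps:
p(P, S) = 2 (p(P, S) = -2 + 4 = 2)
-1424 - 482*B(20, p(-4, 0 - 1*1)) = -1424 - 482*20 = -1424 - 9640 = -11064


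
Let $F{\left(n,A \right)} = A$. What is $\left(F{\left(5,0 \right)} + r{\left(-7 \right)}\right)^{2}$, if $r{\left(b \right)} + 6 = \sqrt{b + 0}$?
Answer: $\left(6 - i \sqrt{7}\right)^{2} \approx 29.0 - 31.749 i$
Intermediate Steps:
$r{\left(b \right)} = -6 + \sqrt{b}$ ($r{\left(b \right)} = -6 + \sqrt{b + 0} = -6 + \sqrt{b}$)
$\left(F{\left(5,0 \right)} + r{\left(-7 \right)}\right)^{2} = \left(0 - \left(6 - \sqrt{-7}\right)\right)^{2} = \left(0 - \left(6 - i \sqrt{7}\right)\right)^{2} = \left(-6 + i \sqrt{7}\right)^{2}$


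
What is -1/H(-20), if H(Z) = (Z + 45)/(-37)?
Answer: 37/25 ≈ 1.4800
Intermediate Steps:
H(Z) = -45/37 - Z/37 (H(Z) = (45 + Z)*(-1/37) = -45/37 - Z/37)
-1/H(-20) = -1/(-45/37 - 1/37*(-20)) = -1/(-45/37 + 20/37) = -1/(-25/37) = -1*(-37/25) = 37/25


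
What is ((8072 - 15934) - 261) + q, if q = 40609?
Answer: 32486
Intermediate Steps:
((8072 - 15934) - 261) + q = ((8072 - 15934) - 261) + 40609 = (-7862 - 261) + 40609 = -8123 + 40609 = 32486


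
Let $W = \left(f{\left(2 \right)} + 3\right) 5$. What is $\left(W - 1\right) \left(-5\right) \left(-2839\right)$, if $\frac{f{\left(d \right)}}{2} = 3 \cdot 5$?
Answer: $2327980$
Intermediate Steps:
$f{\left(d \right)} = 30$ ($f{\left(d \right)} = 2 \cdot 3 \cdot 5 = 2 \cdot 15 = 30$)
$W = 165$ ($W = \left(30 + 3\right) 5 = 33 \cdot 5 = 165$)
$\left(W - 1\right) \left(-5\right) \left(-2839\right) = \left(165 - 1\right) \left(-5\right) \left(-2839\right) = 164 \left(-5\right) \left(-2839\right) = \left(-820\right) \left(-2839\right) = 2327980$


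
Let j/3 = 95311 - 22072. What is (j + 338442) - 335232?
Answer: 222927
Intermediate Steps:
j = 219717 (j = 3*(95311 - 22072) = 3*73239 = 219717)
(j + 338442) - 335232 = (219717 + 338442) - 335232 = 558159 - 335232 = 222927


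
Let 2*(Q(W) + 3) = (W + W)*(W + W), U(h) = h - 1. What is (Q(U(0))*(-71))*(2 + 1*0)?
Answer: 142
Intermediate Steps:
U(h) = -1 + h
Q(W) = -3 + 2*W² (Q(W) = -3 + ((W + W)*(W + W))/2 = -3 + ((2*W)*(2*W))/2 = -3 + (4*W²)/2 = -3 + 2*W²)
(Q(U(0))*(-71))*(2 + 1*0) = ((-3 + 2*(-1 + 0)²)*(-71))*(2 + 1*0) = ((-3 + 2*(-1)²)*(-71))*(2 + 0) = ((-3 + 2*1)*(-71))*2 = ((-3 + 2)*(-71))*2 = -1*(-71)*2 = 71*2 = 142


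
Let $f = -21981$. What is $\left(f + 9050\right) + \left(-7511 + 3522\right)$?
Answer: $-16920$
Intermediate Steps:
$\left(f + 9050\right) + \left(-7511 + 3522\right) = \left(-21981 + 9050\right) + \left(-7511 + 3522\right) = -12931 - 3989 = -16920$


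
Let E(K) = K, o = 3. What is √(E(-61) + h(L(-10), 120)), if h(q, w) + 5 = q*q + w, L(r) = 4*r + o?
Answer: √1423 ≈ 37.723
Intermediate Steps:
L(r) = 3 + 4*r (L(r) = 4*r + 3 = 3 + 4*r)
h(q, w) = -5 + w + q² (h(q, w) = -5 + (q*q + w) = -5 + (q² + w) = -5 + (w + q²) = -5 + w + q²)
√(E(-61) + h(L(-10), 120)) = √(-61 + (-5 + 120 + (3 + 4*(-10))²)) = √(-61 + (-5 + 120 + (3 - 40)²)) = √(-61 + (-5 + 120 + (-37)²)) = √(-61 + (-5 + 120 + 1369)) = √(-61 + 1484) = √1423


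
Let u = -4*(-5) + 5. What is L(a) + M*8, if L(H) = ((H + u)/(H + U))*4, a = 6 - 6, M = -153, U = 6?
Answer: -3622/3 ≈ -1207.3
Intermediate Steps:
a = 0
u = 25 (u = 20 + 5 = 25)
L(H) = 4*(25 + H)/(6 + H) (L(H) = ((H + 25)/(H + 6))*4 = ((25 + H)/(6 + H))*4 = 4*(25 + H)/(6 + H))
L(a) + M*8 = 4*(25 + 0)/(6 + 0) - 153*8 = 4*25/6 - 1224 = 4*(1/6)*25 - 1224 = 50/3 - 1224 = -3622/3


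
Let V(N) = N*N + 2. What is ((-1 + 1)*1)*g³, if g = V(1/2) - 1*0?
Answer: 0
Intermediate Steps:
V(N) = 2 + N² (V(N) = N² + 2 = 2 + N²)
g = 9/4 (g = (2 + (1/2)²) - 1*0 = (2 + (1*(½))²) + 0 = (2 + (½)²) + 0 = (2 + ¼) + 0 = 9/4 + 0 = 9/4 ≈ 2.2500)
((-1 + 1)*1)*g³ = ((-1 + 1)*1)*(9/4)³ = (0*1)*(729/64) = 0*(729/64) = 0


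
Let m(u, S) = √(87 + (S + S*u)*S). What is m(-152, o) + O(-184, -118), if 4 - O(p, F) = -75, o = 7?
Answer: 79 + 4*I*√457 ≈ 79.0 + 85.51*I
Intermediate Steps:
O(p, F) = 79 (O(p, F) = 4 - 1*(-75) = 4 + 75 = 79)
m(u, S) = √(87 + S*(S + S*u))
m(-152, o) + O(-184, -118) = √(87 + 7² - 152*7²) + 79 = √(87 + 49 - 152*49) + 79 = √(87 + 49 - 7448) + 79 = √(-7312) + 79 = 4*I*√457 + 79 = 79 + 4*I*√457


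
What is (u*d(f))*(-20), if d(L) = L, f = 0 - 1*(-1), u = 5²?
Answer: -500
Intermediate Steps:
u = 25
f = 1 (f = 0 + 1 = 1)
(u*d(f))*(-20) = (25*1)*(-20) = 25*(-20) = -500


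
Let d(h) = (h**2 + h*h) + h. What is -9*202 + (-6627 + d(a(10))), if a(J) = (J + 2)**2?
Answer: 33171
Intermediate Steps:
a(J) = (2 + J)**2
d(h) = h + 2*h**2 (d(h) = (h**2 + h**2) + h = 2*h**2 + h = h + 2*h**2)
-9*202 + (-6627 + d(a(10))) = -9*202 + (-6627 + (2 + 10)**2*(1 + 2*(2 + 10)**2)) = -1818 + (-6627 + 12**2*(1 + 2*12**2)) = -1818 + (-6627 + 144*(1 + 2*144)) = -1818 + (-6627 + 144*(1 + 288)) = -1818 + (-6627 + 144*289) = -1818 + (-6627 + 41616) = -1818 + 34989 = 33171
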